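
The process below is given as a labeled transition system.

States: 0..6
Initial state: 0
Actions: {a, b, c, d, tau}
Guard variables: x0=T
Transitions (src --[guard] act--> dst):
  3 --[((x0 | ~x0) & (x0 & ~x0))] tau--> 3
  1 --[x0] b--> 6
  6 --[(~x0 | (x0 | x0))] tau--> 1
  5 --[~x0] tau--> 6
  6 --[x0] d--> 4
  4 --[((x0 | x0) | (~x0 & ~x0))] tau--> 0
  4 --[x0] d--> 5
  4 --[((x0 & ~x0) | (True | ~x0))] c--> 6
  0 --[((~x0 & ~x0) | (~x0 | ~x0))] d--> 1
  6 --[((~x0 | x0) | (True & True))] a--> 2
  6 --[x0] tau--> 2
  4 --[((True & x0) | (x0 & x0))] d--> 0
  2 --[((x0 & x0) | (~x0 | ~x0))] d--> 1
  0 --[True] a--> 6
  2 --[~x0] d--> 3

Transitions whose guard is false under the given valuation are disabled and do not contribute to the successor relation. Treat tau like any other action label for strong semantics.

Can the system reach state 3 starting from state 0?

11 transition(s) survive guard evaluation.
depth 0: {0}
depth 1: {6}  total {0,6}
depth 2: {1,2,4}  total {0,1,2,4,6}
depth 3: {5}  total {0,1,2,4,5,6}
Reachable = {0,1,2,4,5,6}

Answer: UNREACHABLE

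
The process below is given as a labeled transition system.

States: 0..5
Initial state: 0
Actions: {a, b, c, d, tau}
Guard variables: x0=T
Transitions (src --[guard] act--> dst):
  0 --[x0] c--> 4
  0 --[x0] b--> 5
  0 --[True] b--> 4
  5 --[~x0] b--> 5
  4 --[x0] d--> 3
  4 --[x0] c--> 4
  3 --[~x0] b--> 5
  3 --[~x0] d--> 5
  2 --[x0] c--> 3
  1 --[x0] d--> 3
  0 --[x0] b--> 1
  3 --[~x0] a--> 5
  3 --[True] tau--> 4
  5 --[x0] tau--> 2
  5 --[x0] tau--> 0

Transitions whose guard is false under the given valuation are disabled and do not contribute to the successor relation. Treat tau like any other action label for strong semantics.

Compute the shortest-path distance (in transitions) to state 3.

BFS to 3:
  depth 0: {0}
  depth 1: {1,4,5}
  depth 2: {2,3}
depth(3)=2, e.g. b·d

Answer: 2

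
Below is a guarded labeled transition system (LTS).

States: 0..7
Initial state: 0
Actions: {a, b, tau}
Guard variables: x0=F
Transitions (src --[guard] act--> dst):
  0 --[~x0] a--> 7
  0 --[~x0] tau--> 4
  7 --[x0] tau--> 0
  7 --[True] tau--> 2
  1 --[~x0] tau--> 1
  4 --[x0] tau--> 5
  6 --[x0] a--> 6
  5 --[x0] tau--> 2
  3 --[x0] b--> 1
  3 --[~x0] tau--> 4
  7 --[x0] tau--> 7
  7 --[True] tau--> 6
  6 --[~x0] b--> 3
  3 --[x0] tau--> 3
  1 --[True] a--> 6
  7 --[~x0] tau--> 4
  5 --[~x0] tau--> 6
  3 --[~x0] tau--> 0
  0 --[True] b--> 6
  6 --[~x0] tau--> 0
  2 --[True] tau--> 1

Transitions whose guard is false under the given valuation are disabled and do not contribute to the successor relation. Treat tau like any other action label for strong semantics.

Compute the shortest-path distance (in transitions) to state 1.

Breadth-first toward 1:
  Layer 0: {0}
  Layer 1: {4,6,7}
  Layer 2: {2,3}
  Layer 3: {1}
1 enters at depth 3; path a·tau·tau

Answer: 3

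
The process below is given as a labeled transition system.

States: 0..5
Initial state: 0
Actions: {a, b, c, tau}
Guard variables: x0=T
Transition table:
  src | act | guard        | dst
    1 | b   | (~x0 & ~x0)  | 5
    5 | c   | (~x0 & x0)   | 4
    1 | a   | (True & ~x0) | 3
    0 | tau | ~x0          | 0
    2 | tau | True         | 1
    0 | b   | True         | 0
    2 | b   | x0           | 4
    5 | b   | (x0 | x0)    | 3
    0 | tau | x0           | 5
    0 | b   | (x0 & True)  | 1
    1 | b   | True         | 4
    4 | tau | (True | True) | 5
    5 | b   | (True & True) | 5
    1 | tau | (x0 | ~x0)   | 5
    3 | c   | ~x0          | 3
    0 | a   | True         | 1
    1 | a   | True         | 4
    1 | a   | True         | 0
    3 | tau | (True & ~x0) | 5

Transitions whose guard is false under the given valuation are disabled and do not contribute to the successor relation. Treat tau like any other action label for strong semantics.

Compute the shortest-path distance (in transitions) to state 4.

BFS to 4:
  Layer 0: {0}
  Layer 1: {1,5}
  Layer 2: {3,4}
4 enters at depth 2; path a·a

Answer: 2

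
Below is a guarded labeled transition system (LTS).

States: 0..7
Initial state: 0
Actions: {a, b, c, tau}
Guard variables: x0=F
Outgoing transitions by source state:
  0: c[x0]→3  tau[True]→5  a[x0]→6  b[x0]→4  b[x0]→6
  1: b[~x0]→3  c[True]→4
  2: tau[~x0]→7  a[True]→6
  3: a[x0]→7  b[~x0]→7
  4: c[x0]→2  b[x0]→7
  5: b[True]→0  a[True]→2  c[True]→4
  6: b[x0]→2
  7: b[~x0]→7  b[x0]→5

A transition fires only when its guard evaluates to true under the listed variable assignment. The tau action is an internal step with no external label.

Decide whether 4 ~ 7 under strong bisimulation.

Refine partition for ~:
  round 0: {{0,1,2,3,4,5,6,7}}
  round 1: {{0},{1},{2},{3,7},{4,6},{5}}
6 equivalence class(es) (converged in 2)
class of 4: {4,6}; class of 7: {3,7}

Answer: NOT BISIMILAR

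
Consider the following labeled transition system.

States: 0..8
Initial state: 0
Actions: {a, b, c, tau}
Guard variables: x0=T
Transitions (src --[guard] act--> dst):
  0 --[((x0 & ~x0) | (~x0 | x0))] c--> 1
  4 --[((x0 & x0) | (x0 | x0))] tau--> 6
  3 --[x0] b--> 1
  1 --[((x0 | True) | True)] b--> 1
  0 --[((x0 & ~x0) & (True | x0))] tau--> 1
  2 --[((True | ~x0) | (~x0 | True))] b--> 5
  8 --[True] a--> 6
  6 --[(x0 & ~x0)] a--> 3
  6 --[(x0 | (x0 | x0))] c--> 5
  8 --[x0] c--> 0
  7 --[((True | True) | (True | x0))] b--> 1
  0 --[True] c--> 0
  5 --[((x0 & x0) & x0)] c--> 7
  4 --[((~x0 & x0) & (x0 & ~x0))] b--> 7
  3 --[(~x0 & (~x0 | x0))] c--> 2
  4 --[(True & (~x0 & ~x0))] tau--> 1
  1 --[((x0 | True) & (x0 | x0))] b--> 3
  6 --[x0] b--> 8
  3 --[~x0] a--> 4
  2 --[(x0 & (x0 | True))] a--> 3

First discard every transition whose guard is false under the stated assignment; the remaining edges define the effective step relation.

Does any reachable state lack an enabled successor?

Answer: DEADLOCK-FREE

Trace:
Reach set: {0,1,3}
  0: c→0  c→1  [2 out]
  1: b→1  b→3  [2 out]
  3: b→1  [1 out]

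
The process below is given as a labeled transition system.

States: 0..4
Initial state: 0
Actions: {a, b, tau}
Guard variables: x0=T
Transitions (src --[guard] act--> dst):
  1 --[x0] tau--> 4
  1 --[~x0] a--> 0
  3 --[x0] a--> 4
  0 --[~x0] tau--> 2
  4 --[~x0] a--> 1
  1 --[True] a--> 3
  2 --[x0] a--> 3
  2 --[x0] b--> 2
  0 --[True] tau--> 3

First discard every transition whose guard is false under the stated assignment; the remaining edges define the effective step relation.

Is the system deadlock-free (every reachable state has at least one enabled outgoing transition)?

R = {0,3,4}
  0: tau→3  [deg 1]
  3: a→4  [deg 1]
  4: ∅  [deadlock]
trace reaching 4: tau·a

Answer: DEADLOCK at state 4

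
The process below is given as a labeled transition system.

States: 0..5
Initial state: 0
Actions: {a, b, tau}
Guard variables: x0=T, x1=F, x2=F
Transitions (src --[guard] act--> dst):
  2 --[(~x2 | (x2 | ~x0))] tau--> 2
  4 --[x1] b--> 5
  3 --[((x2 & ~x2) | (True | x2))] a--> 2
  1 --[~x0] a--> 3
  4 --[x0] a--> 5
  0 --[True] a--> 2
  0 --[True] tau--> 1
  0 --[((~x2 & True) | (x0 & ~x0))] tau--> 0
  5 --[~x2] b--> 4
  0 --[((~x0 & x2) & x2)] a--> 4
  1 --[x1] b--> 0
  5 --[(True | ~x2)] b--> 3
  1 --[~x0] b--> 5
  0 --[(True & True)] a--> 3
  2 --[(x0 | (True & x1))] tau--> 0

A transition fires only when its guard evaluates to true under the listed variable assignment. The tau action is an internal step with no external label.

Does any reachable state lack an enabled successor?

Reachable = {0,1,2,3}
  0: a→2  a→3  tau→0  tau→1  [4 exit(s)]
  1: ∅  [deadlock]
  2: tau→0  tau→2  [2 exit(s)]
  3: a→2  [1 exit(s)]
witness 1: tau

Answer: DEADLOCK at state 1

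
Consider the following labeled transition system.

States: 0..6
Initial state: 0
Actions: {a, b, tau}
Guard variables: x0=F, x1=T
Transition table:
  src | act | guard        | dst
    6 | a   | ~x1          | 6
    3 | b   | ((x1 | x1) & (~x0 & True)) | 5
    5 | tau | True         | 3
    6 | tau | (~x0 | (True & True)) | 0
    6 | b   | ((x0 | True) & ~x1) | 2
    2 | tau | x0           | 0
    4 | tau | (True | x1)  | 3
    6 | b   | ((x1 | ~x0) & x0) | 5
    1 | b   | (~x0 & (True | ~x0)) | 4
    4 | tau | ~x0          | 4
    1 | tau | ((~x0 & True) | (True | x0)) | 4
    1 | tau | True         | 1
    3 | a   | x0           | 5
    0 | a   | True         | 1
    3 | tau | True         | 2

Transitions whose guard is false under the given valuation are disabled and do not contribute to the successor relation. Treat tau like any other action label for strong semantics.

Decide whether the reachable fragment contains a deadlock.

R = {0,1,2,3,4,5}
  0: a→1  [deg 1]
  1: b→4  tau→1  tau→4  [deg 3]
  2: ∅  [deadlock]
  3: b→5  tau→2  [deg 2]
  4: tau→3  tau→4  [deg 2]
  5: tau→3  [deg 1]
Path to 2: a·b·tau·tau

Answer: DEADLOCK at state 2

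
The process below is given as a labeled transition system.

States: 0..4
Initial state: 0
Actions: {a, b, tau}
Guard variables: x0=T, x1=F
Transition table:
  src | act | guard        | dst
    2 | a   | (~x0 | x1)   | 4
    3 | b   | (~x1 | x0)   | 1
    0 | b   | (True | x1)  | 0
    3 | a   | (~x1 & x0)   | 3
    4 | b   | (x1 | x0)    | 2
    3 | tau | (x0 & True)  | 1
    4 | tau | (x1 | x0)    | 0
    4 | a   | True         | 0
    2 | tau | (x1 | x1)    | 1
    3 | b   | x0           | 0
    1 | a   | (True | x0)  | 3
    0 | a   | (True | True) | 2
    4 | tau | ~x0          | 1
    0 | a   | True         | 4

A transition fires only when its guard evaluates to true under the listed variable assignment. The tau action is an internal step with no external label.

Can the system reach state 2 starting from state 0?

Answer: REACHABLE

Analysis:
Guard filter leaves 11 enabled edge(s).
L0 = {0}
L1 = {2,4}  now seen {0,2,4}
Reach set: {0,2,4}
trace reaching 2: a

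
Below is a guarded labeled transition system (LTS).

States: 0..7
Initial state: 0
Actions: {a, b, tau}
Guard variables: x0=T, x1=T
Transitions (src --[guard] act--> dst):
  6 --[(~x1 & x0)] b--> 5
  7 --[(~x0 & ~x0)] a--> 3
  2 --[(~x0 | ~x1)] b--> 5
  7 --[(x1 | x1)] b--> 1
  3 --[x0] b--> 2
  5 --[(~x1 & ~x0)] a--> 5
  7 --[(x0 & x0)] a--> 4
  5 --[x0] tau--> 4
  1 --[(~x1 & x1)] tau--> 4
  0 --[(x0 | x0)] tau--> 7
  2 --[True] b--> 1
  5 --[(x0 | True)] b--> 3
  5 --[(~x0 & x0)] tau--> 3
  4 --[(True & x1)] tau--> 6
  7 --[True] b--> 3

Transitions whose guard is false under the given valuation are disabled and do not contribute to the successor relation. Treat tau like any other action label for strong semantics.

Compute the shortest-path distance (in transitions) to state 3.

Answer: 2

Analysis:
BFS to 3:
  depth 0: {0}
  depth 1: {7}
  depth 2: {1,3,4}
depth(3)=2, e.g. tau·b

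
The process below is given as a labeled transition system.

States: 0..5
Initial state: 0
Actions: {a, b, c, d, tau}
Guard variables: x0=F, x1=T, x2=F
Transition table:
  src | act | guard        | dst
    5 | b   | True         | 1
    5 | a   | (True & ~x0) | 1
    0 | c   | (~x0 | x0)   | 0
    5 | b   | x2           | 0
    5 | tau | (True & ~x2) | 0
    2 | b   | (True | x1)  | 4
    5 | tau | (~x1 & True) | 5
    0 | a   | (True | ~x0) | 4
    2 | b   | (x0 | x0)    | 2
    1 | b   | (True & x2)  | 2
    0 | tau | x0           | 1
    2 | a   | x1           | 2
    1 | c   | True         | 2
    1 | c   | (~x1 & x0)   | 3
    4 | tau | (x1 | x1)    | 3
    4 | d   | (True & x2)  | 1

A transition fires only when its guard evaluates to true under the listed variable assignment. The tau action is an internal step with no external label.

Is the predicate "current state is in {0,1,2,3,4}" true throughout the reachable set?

Answer: INVARIANT HOLDS

Trace:
Safe = {0,1,2,3,4}
Reachable = {0,3,4}
  0: ok
  3: ok
  4: ok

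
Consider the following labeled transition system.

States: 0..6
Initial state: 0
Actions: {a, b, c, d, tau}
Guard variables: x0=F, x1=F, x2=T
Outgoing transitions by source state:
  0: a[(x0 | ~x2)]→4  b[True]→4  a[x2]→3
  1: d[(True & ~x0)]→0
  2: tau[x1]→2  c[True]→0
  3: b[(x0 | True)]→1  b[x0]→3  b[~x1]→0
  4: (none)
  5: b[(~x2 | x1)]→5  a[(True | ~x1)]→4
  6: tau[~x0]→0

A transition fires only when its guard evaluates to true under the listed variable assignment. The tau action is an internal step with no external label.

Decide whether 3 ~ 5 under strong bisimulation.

Answer: NOT BISIMILAR

Working:
Compute ~ classes (split until stable):
  π0 = {{0,1,2,3,4,5,6}}
  π1 = {{0},{1},{2},{3},{4},{5},{6}}
7 equivalence class(es) (converged in 2)
class of 3: {3}; class of 5: {5}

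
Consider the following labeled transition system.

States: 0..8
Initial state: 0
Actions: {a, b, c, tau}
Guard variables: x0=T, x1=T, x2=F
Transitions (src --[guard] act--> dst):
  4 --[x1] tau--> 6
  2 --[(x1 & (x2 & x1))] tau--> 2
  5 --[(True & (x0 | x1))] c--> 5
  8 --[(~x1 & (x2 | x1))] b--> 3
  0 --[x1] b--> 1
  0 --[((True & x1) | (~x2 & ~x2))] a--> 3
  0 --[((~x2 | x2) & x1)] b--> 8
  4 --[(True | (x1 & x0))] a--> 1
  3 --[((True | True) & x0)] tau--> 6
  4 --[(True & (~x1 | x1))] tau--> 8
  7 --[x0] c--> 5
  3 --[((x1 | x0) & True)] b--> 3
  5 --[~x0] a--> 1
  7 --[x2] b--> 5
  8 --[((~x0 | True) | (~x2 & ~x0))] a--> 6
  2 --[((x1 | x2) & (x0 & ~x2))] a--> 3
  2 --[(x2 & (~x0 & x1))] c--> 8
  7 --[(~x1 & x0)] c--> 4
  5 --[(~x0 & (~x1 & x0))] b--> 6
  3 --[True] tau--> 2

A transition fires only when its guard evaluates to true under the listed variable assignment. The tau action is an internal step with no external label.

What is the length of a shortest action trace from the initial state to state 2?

Answer: 2

Analysis:
BFS to 2:
  Layer 0: {0}
  Layer 1: {1,3,8}
  Layer 2: {2,6}
first hit 2 at d=2 via a·tau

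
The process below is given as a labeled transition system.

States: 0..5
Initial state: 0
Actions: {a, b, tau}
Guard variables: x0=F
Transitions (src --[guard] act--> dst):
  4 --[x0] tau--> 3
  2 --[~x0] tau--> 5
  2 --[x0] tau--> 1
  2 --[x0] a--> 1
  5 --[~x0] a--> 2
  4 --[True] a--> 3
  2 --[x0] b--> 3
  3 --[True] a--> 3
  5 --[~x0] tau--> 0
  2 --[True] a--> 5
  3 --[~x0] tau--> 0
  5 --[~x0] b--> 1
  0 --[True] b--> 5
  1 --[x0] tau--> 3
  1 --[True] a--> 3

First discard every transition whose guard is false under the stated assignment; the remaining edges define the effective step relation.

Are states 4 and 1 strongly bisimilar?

Compute ~ classes (split until stable):
  P[0] = {{0,1,2,3,4,5}}
  P[1] = {{0},{1,4},{2,3},{5}}
  P[2] = {{0},{1,4},{2},{3},{5}}
stable after 3 split(s): 5 block(s)
4∈{1,4}, 1∈{1,4}

Answer: BISIMILAR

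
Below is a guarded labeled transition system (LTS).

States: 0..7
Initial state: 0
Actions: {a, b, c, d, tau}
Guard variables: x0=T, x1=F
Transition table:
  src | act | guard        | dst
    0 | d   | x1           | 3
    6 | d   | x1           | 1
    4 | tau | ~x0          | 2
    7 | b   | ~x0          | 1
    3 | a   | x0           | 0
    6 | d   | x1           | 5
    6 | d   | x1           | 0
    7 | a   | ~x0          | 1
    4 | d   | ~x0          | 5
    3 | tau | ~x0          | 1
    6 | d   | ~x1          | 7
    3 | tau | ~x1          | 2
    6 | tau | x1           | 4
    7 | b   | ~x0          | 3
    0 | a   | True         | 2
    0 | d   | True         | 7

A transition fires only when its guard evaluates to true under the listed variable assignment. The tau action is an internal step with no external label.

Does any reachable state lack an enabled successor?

Answer: DEADLOCK at state 2

Analysis:
R = {0,2,7}
  0: a→2  d→7  [2 out]
  2: ∅  [no exit]
  7: ∅  [no exit]
Path to 2: a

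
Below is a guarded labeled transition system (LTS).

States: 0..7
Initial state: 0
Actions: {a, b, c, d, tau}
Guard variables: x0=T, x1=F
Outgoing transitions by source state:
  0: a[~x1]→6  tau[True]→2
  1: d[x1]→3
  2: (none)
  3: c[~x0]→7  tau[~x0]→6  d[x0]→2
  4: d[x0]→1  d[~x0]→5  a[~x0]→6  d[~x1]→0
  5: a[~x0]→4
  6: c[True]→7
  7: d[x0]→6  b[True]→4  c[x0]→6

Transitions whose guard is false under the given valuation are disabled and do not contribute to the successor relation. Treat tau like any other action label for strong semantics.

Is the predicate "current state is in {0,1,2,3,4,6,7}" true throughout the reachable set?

Inv-set: {0,1,2,3,4,6,7}
Reachable = {0,1,2,4,6,7}
  0: safe
  1: safe
  2: safe
  4: safe
  6: safe
  7: safe

Answer: INVARIANT HOLDS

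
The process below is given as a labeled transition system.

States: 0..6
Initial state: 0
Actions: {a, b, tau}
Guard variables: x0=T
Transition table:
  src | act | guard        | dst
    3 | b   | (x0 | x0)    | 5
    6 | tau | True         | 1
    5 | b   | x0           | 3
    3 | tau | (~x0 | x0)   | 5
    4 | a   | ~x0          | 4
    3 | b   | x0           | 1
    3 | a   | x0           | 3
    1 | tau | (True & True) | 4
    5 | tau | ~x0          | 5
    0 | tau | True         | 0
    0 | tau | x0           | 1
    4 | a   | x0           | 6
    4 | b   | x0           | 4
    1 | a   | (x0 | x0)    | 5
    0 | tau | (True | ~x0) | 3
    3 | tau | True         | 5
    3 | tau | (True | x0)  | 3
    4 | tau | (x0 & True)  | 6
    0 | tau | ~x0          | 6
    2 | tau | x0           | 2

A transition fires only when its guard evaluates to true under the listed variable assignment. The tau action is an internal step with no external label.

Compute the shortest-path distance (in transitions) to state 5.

Layered search for 5:
  Layer 0: {0}
  Layer 1: {1,3}
  Layer 2: {4,5}
depth(5)=2, e.g. tau·a

Answer: 2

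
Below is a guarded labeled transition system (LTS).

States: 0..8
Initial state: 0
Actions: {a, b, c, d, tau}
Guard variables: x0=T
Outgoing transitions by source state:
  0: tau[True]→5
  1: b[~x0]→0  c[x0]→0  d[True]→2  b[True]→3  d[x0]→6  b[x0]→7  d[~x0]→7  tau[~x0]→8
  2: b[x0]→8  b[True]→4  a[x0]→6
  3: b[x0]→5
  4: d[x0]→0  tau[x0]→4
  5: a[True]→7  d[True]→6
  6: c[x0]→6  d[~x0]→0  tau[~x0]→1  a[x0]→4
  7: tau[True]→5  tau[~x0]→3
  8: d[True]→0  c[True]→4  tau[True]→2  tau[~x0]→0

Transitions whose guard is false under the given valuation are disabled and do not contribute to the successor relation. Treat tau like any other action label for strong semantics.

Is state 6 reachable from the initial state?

Answer: REACHABLE

Working:
20 transition(s) survive guard evaluation.
Layer 0: {0}
Layer 1: {5}  total {0,5}
Layer 2: {6,7}  total {0,5,6,7}
Layer 3: {4}  total {0,4,5,6,7}
Reachable = {0,4,5,6,7}
Path to 6: tau·d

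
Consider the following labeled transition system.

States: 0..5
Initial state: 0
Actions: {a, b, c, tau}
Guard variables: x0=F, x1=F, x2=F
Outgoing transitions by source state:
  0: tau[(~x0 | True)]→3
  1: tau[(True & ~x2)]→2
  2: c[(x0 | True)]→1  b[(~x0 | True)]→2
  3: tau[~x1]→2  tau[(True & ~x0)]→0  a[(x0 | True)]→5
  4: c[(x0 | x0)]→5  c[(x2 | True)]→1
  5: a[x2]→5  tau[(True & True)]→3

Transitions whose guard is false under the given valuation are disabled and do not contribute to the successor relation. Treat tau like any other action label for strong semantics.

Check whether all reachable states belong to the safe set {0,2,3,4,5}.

Safe = {0,2,3,4,5}
R = {0,1,2,3,5}
  0: safe
  1: ✗ unsafe
  2: safe
  3: safe
  5: safe
witness against invariant: tau·tau·c → 1

Answer: INVARIANT VIOLATED at state 1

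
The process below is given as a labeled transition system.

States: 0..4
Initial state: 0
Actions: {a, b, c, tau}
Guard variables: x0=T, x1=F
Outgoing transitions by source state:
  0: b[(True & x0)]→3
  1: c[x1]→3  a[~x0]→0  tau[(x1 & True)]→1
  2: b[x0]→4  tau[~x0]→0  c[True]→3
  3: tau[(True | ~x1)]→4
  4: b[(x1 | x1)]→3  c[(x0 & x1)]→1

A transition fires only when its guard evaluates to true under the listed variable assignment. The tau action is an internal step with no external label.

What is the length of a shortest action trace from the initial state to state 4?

Answer: 2

Analysis:
BFS to 4:
  Layer 0: {0}
  Layer 1: {3}
  Layer 2: {4}
depth(4)=2, e.g. b·tau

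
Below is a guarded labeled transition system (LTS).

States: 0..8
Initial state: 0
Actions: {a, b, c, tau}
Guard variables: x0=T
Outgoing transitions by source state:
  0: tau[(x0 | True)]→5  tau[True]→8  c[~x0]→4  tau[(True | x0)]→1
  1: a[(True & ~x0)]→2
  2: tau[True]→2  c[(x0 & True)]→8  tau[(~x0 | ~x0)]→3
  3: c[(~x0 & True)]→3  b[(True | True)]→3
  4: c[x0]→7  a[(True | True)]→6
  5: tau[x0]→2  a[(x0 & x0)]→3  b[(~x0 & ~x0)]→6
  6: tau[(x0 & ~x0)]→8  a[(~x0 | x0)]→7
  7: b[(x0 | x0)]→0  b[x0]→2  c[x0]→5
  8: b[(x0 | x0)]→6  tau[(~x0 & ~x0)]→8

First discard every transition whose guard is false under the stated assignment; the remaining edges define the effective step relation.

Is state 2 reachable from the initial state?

Answer: REACHABLE

Working:
After dropping false guards: 15 live edges.
depth 0: {0}
depth 1: {1,5,8}  now seen {0,1,5,8}
depth 2: {2,3,6}  now seen {0,1,2,3,5,6,8}
depth 3: {7}  now seen {0,1,2,3,5,6,7,8}
Reachable = {0,1,2,3,5,6,7,8}
trace reaching 2: tau·tau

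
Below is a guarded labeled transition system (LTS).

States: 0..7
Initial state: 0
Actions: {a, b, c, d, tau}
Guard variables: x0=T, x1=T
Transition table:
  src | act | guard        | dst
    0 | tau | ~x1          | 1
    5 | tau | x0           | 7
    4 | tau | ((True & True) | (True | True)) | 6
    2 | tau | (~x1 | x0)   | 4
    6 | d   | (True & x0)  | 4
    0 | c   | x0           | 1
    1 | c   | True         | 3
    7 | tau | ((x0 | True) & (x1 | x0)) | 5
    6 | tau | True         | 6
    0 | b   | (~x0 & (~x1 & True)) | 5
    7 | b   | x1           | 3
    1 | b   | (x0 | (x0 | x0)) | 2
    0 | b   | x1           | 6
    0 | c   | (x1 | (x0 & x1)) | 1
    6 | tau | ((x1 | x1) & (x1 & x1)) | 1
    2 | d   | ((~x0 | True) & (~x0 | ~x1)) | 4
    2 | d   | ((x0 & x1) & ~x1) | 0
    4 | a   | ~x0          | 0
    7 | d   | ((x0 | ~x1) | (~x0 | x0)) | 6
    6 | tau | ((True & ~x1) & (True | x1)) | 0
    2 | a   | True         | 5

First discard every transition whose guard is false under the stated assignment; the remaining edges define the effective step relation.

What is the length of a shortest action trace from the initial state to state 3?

Answer: 2

Working:
Layered search for 3:
  Layer 0: {0}
  Layer 1: {1,6}
  Layer 2: {2,3,4}
depth(3)=2, e.g. c·c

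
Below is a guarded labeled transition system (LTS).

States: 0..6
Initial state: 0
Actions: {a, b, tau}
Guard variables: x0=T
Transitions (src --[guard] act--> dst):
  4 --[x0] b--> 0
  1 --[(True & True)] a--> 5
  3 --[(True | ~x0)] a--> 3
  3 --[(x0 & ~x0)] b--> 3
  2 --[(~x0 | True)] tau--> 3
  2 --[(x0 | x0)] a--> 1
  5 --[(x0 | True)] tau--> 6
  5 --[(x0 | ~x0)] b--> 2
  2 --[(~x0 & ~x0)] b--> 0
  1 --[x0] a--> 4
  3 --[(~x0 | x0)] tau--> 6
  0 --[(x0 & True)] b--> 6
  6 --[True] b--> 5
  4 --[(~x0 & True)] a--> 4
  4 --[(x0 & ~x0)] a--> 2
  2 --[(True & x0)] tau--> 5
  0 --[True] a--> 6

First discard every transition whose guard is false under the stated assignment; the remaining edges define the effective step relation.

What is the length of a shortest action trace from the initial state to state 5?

BFS to 5:
  Layer 0: {0}
  Layer 1: {6}
  Layer 2: {5}
first hit 5 at d=2 via a·b

Answer: 2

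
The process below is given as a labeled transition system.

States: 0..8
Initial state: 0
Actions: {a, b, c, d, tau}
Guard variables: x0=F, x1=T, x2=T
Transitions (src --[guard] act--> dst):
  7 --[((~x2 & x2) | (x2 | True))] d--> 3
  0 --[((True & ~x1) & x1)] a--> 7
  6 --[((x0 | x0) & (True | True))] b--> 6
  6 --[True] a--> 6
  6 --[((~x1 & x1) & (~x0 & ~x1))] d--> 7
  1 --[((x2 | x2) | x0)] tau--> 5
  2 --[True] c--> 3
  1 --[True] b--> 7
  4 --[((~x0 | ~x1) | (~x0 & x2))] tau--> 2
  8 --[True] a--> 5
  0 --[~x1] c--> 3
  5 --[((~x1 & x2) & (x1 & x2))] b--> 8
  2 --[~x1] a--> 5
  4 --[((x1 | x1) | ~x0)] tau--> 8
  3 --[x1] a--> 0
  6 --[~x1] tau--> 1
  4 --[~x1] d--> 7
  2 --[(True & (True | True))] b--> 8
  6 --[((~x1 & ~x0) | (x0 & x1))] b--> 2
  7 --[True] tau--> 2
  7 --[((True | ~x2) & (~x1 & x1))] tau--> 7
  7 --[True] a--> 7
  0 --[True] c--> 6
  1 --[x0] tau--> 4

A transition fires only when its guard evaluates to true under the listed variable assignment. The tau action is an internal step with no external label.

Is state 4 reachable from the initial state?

Guard filter leaves 13 enabled edge(s).
Layer 0: {0}
Layer 1: {6}  cumulative {0,6}
Reach set: {0,6}

Answer: UNREACHABLE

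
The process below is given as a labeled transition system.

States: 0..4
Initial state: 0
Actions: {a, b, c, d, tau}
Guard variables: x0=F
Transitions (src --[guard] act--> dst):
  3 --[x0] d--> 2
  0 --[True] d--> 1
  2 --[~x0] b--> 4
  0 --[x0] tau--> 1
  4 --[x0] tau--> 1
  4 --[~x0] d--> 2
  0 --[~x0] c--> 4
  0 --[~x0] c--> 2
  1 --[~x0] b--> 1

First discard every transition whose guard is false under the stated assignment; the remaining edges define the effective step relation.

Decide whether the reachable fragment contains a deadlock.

Answer: DEADLOCK-FREE

Trace:
Reach set: {0,1,2,4}
  0: c→2  c→4  d→1  [3 exit(s)]
  1: b→1  [1 exit(s)]
  2: b→4  [1 exit(s)]
  4: d→2  [1 exit(s)]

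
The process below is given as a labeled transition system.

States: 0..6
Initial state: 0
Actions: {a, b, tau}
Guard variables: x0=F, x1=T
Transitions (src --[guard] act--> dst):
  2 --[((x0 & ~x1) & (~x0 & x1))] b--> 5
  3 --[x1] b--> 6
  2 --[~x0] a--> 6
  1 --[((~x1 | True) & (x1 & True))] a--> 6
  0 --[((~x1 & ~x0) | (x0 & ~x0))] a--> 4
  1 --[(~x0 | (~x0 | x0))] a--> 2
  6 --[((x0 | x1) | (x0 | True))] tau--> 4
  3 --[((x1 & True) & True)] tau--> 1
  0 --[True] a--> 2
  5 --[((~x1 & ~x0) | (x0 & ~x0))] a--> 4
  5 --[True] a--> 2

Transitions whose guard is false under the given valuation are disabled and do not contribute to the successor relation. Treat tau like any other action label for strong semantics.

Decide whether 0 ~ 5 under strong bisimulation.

Compute ~ classes (split until stable):
  π0 = {{0,1,2,3,4,5,6}}
  π1 = {{0,1,2,5},{3},{4},{6}}
  π2 = {{0,5},{1},{2},{3},{4},{6}}
Fixed point at round 3; 6 class(es).
class of 0: {0,5}; class of 5: {0,5}

Answer: BISIMILAR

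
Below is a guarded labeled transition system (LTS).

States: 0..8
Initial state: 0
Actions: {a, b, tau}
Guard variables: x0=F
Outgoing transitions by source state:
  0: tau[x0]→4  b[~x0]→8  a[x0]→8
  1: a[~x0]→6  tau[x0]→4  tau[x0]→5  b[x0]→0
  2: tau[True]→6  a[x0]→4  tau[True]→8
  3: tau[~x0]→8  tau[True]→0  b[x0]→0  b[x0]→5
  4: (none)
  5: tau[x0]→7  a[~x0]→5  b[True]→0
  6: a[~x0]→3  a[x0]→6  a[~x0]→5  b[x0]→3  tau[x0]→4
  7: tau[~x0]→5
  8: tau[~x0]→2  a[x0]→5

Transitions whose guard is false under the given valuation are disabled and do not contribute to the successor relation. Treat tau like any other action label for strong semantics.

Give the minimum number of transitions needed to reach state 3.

Breadth-first toward 3:
  depth 0: {0}
  depth 1: {8}
  depth 2: {2}
  depth 3: {6}
  depth 4: {3,5}
3 enters at depth 4; path b·tau·tau·a

Answer: 4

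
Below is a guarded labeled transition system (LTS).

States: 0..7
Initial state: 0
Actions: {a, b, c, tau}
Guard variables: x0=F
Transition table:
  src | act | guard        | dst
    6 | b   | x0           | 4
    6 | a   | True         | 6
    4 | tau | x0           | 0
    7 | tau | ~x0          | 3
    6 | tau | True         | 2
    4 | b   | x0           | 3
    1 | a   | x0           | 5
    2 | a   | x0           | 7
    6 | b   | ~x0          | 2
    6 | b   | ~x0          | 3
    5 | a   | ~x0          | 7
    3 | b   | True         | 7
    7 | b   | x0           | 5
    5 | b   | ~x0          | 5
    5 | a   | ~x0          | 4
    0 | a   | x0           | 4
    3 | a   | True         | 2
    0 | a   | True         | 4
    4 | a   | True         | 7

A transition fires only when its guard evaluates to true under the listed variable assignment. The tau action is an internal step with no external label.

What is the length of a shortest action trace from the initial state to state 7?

Answer: 2

Working:
Breadth-first toward 7:
  Layer 0: {0}
  Layer 1: {4}
  Layer 2: {7}
first hit 7 at d=2 via a·a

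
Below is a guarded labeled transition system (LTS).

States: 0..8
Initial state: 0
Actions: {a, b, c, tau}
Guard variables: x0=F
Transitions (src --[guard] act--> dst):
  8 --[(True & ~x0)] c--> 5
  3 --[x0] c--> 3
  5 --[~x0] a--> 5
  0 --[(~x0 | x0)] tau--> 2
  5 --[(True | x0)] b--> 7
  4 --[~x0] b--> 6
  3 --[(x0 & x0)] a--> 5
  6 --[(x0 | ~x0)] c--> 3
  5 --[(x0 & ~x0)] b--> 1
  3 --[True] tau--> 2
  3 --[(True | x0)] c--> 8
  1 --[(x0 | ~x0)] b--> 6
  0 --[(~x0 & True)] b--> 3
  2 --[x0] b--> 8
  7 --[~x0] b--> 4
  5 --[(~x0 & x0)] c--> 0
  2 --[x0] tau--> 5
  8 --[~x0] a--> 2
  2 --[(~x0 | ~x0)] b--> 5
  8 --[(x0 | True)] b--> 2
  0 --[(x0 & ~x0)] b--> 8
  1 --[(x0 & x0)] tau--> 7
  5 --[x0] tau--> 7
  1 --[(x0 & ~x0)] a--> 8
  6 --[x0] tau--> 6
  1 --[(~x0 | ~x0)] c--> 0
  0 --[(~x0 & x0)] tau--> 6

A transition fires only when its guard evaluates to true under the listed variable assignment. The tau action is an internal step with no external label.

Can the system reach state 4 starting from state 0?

After dropping false guards: 15 live edges.
depth 0: {0}
depth 1: {2,3}  total {0,2,3}
depth 2: {5,8}  total {0,2,3,5,8}
depth 3: {7}  total {0,2,3,5,7,8}
depth 4: {4}  total {0,2,3,4,5,7,8}
depth 5: {6}  total {0,2,3,4,5,6,7,8}
R = {0,2,3,4,5,6,7,8}
Path to 4: tau·b·b·b

Answer: REACHABLE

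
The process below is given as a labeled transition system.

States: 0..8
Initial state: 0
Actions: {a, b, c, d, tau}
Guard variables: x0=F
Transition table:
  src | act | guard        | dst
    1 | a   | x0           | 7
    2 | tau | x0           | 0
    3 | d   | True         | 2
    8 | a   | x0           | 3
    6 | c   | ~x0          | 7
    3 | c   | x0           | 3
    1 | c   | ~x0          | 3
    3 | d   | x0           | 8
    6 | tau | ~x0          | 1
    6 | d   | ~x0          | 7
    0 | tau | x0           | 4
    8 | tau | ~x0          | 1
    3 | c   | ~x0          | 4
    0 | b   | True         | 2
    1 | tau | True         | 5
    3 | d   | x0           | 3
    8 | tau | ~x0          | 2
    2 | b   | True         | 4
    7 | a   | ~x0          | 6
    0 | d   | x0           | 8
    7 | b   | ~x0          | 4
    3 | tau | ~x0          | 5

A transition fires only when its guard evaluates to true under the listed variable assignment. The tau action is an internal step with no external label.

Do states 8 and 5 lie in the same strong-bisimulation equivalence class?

Answer: NOT BISIMILAR

Working:
Compute ~ classes (split until stable):
  P[0] = {{0,1,2,3,4,5,6,7,8}}
  P[1] = {{0,2},{1},{3,6},{4,5},{7},{8}}
  P[2] = {{0},{1},{2},{3},{4,5},{6},{7},{8}}
Fixed point at round 3; 8 class(es).
[8]={8}  [5]={4,5}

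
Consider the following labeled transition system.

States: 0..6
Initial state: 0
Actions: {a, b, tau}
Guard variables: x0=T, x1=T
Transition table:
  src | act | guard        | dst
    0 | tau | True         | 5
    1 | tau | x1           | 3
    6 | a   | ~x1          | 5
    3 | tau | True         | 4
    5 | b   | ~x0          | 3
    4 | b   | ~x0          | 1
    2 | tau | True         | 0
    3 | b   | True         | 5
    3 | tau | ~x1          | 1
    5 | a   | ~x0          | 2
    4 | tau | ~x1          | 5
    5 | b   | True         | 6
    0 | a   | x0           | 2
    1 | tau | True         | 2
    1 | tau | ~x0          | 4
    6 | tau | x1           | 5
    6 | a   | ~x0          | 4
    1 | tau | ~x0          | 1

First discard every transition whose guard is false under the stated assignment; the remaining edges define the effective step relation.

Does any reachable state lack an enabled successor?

Reach set: {0,2,5,6}
  0: a→2  tau→5  [deg 2]
  2: tau→0  [deg 1]
  5: b→6  [deg 1]
  6: tau→5  [deg 1]

Answer: DEADLOCK-FREE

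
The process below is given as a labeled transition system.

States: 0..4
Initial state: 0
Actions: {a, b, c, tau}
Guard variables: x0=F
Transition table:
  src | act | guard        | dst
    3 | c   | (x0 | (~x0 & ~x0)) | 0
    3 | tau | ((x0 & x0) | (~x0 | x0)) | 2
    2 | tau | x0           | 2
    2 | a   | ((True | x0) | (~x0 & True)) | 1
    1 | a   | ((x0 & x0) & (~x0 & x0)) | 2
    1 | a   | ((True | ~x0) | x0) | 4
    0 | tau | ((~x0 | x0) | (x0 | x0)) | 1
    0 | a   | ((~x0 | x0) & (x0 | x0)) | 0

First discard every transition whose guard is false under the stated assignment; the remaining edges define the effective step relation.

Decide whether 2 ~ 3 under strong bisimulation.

Compute ~ classes (split until stable):
  P[0] = {{0,1,2,3,4}}
  P[1] = {{0},{1,2},{3},{4}}
  P[2] = {{0},{1},{2},{3},{4}}
Fixed point at round 3; 5 class(es).
[2]={2}  [3]={3}

Answer: NOT BISIMILAR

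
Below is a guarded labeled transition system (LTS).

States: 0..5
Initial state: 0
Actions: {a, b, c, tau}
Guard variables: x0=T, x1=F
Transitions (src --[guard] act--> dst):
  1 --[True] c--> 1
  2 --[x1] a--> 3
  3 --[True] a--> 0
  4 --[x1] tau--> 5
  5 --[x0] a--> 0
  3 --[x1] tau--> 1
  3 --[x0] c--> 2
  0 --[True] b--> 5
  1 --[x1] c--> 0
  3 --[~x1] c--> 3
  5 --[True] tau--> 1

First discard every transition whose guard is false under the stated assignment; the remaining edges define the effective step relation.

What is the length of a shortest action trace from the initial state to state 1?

Answer: 2

Working:
Breadth-first toward 1:
  Layer 0: {0}
  Layer 1: {5}
  Layer 2: {1}
first hit 1 at d=2 via b·tau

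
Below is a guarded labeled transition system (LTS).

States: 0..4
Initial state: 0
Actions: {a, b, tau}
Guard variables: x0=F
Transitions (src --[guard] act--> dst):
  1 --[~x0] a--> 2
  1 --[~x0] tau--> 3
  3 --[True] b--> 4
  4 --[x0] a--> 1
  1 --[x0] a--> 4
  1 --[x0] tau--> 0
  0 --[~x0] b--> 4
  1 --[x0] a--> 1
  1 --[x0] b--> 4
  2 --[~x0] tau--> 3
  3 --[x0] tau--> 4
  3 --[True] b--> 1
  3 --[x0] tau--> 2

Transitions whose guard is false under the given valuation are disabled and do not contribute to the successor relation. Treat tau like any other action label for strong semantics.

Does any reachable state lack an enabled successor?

Answer: DEADLOCK at state 4

Working:
Reach set: {0,4}
  0: b→4  [deg 1]
  4: ∅  [deadlock]
witness 4: b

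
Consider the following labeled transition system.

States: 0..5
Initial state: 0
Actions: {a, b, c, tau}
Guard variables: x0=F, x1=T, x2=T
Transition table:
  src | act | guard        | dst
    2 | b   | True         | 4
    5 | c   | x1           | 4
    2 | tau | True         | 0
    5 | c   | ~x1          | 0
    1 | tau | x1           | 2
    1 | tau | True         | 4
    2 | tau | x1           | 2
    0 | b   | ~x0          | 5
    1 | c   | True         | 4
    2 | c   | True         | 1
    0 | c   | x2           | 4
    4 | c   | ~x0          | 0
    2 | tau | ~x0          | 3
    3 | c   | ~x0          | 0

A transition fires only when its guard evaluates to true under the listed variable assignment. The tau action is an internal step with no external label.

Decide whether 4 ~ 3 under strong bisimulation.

Bisimulation quotient by refinement:
  round 0: {{0,1,2,3,4,5}}
  round 1: {{0},{1},{2},{3,4,5}}
  round 2: {{0},{1},{2},{3,4},{5}}
stable after 3 split(s): 5 block(s)
[4]={3,4}  [3]={3,4}

Answer: BISIMILAR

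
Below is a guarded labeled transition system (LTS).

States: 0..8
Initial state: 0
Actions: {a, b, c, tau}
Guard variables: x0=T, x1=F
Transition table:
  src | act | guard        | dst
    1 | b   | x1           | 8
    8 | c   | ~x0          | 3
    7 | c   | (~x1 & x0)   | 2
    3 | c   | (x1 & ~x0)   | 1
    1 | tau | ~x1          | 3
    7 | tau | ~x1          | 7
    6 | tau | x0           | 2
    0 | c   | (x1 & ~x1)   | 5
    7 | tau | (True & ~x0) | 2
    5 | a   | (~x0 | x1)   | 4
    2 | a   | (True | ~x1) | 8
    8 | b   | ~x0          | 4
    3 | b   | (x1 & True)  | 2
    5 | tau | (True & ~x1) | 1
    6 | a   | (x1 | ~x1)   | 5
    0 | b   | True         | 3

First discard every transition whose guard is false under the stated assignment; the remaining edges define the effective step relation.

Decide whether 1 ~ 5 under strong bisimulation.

Answer: NOT BISIMILAR

Trace:
Bisimulation quotient by refinement:
  round 0: {{0,1,2,3,4,5,6,7,8}}
  round 1: {{0},{1,5},{2},{3,4,8},{6},{7}}
  round 2: {{0},{1},{2},{3,4,8},{5},{6},{7}}
Fixed point at round 3; 7 class(es).
[1]={1}  [5]={5}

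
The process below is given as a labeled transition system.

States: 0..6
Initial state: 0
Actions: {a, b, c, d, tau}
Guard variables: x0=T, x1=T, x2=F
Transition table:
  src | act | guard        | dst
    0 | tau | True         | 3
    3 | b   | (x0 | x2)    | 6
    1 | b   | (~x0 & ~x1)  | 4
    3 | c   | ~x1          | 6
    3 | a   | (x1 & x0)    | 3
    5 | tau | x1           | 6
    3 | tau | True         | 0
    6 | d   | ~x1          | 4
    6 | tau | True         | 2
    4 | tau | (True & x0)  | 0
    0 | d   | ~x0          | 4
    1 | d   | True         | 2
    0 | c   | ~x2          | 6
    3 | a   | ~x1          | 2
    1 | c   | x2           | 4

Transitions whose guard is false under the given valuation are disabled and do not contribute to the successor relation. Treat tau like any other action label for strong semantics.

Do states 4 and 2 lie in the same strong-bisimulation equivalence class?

Answer: NOT BISIMILAR

Analysis:
Refine partition for ~:
  π0 = {{0,1,2,3,4,5,6}}
  π1 = {{0},{1},{2},{3},{4,5,6}}
  π2 = {{0},{1},{2},{3},{4},{5},{6}}
stable after 3 split(s): 7 block(s)
4∈{4}, 2∈{2}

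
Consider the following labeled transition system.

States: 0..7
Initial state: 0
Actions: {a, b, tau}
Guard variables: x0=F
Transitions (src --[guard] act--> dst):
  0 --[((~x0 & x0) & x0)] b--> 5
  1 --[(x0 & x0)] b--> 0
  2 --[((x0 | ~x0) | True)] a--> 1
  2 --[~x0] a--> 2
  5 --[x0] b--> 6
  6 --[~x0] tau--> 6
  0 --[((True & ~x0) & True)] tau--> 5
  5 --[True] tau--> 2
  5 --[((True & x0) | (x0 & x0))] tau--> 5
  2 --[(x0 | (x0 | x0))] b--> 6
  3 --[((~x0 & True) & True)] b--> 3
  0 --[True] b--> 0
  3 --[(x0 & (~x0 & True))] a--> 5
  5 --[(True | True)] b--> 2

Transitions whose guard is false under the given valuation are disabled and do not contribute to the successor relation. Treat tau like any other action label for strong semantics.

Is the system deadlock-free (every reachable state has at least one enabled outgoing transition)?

Reach set: {0,1,2,5}
  0: b→0  tau→5  [2 out]
  1: ∅  [deadlock]
  2: a→1  a→2  [2 out]
  5: b→2  tau→2  [2 out]
witness 1: tau·tau·a

Answer: DEADLOCK at state 1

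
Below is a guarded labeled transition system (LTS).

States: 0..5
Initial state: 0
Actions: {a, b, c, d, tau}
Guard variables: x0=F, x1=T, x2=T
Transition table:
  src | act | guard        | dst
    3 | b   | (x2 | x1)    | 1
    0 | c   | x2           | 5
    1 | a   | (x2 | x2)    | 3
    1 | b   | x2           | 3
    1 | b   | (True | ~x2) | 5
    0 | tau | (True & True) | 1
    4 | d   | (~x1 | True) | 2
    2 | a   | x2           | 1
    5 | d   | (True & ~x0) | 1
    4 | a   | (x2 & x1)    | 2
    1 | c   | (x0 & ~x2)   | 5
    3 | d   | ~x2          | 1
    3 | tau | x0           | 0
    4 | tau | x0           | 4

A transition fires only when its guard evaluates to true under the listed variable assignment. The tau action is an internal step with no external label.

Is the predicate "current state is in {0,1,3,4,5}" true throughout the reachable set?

Answer: INVARIANT HOLDS

Analysis:
Allowed set {0,1,3,4,5}
Reach set: {0,1,3,5}
  0: safe
  1: safe
  3: safe
  5: safe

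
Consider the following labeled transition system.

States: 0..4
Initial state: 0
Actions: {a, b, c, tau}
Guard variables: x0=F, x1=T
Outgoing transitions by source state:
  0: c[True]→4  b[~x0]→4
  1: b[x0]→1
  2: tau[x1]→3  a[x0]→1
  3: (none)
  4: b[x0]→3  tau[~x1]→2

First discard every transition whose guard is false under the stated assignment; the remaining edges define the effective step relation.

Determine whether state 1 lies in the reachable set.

After dropping false guards: 3 live edges.
depth 0: {0}
depth 1: {4}  now seen {0,4}
Reach set: {0,4}

Answer: UNREACHABLE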